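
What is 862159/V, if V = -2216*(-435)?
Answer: 862159/963960 ≈ 0.89439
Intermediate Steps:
V = 963960
862159/V = 862159/963960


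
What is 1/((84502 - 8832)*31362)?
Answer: 1/2373162540 ≈ 4.2138e-10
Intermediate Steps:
1/((84502 - 8832)*31362) = (1/31362)/75670 = (1/75670)*(1/31362) = 1/2373162540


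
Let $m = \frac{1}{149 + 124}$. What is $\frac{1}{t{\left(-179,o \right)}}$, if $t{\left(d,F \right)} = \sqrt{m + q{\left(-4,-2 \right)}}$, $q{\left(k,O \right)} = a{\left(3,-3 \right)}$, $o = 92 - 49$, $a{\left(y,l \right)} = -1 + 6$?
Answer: $\frac{\sqrt{372918}}{1366} \approx 0.44705$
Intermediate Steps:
$a{\left(y,l \right)} = 5$
$o = 43$ ($o = 92 - 49 = 43$)
$q{\left(k,O \right)} = 5$
$m = \frac{1}{273} \approx 0.003663$
$t{\left(d,F \right)} = \frac{\sqrt{372918}}{273}$ ($t{\left(d,F \right)} = \sqrt{\frac{1}{273} + 5} = \sqrt{\frac{1366}{273}} = \frac{\sqrt{372918}}{273}$)
$\frac{1}{t{\left(-179,o \right)}} = \frac{1}{\frac{1}{273} \sqrt{372918}} = \frac{\sqrt{372918}}{1366}$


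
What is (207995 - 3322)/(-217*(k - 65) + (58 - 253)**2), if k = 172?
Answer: 204673/14806 ≈ 13.824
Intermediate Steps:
(207995 - 3322)/(-217*(k - 65) + (58 - 253)**2) = (207995 - 3322)/(-217*(172 - 65) + (58 - 253)**2) = 204673/(-217*107 + (-195)**2) = 204673/(-23219 + 38025) = 204673/14806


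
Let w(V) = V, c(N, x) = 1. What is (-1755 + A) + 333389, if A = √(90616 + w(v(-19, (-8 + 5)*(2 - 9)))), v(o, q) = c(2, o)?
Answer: 331634 + √90617 ≈ 3.3194e+5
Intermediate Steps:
v(o, q) = 1
A = √90617 (A = √(90616 + 1) = √90617 ≈ 301.03)
(-1755 + A) + 333389 = (-1755 + √90617) + 333389 = 331634 + √90617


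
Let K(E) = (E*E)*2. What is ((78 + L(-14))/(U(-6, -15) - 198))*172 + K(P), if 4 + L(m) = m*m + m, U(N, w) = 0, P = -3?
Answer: -20234/99 ≈ -204.38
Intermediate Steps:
K(E) = 2*E² (K(E) = E²*2 = 2*E²)
L(m) = -4 + m + m² (L(m) = -4 + (m*m + m) = -4 + (m² + m) = -4 + (m + m²) = -4 + m + m²)
((78 + L(-14))/(U(-6, -15) - 198))*172 + K(P) = ((78 + (-4 - 14 + (-14)²))/(0 - 198))*172 + 2*(-3)² = ((78 + (-4 - 14 + 196))/(-198))*172 + 2*9 = ((78 + 178)*(-1/198))*172 + 18 = (256*(-1/198))*172 + 18 = -128/99*172 + 18 = -22016/99 + 18 = -20234/99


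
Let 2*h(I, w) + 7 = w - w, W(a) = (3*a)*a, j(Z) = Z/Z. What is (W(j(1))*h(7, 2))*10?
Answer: -105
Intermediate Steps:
j(Z) = 1
W(a) = 3*a**2
h(I, w) = -7/2 (h(I, w) = -7/2 + (w - w)/2 = -7/2 + (1/2)*0 = -7/2 + 0 = -7/2)
(W(j(1))*h(7, 2))*10 = ((3*1**2)*(-7/2))*10 = ((3*1)*(-7/2))*10 = (3*(-7/2))*10 = -21/2*10 = -105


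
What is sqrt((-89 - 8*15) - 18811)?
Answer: 2*I*sqrt(4755) ≈ 137.91*I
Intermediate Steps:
sqrt((-89 - 8*15) - 18811) = sqrt((-89 - 120) - 18811) = sqrt(-209 - 18811) = sqrt(-19020) = 2*I*sqrt(4755)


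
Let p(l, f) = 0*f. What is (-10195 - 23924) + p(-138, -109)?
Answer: -34119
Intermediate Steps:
p(l, f) = 0
(-10195 - 23924) + p(-138, -109) = (-10195 - 23924) + 0 = -34119 + 0 = -34119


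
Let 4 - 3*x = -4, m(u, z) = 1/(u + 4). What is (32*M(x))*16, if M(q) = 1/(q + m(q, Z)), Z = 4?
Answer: 30720/169 ≈ 181.78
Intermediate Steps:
m(u, z) = 1/(4 + u)
x = 8/3 (x = 4/3 - 1/3*(-4) = 4/3 + 4/3 = 8/3 ≈ 2.6667)
M(q) = 1/(q + 1/(4 + q))
(32*M(x))*16 = (32*((4 + 8/3)/(1 + 8*(4 + 8/3)/3)))*16 = (32*((20/3)/(1 + (8/3)*(20/3))))*16 = (32*((20/3)/(1 + 160/9)))*16 = (32*((20/3)/(169/9)))*16 = (32*((9/169)*(20/3)))*16 = (32*(60/169))*16 = (1920/169)*16 = 30720/169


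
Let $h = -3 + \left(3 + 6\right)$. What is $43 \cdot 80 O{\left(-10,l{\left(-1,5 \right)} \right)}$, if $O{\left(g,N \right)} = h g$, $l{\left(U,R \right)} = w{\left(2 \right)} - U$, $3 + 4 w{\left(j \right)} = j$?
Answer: $-206400$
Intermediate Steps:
$w{\left(j \right)} = - \frac{3}{4} + \frac{j}{4}$
$l{\left(U,R \right)} = - \frac{1}{4} - U$ ($l{\left(U,R \right)} = \left(- \frac{3}{4} + \frac{1}{4} \cdot 2\right) - U = \left(- \frac{3}{4} + \frac{1}{2}\right) - U = - \frac{1}{4} - U$)
$h = 6$ ($h = -3 + 9 = 6$)
$O{\left(g,N \right)} = 6 g$
$43 \cdot 80 O{\left(-10,l{\left(-1,5 \right)} \right)} = 43 \cdot 80 \cdot 6 \left(-10\right) = 3440 \left(-60\right) = -206400$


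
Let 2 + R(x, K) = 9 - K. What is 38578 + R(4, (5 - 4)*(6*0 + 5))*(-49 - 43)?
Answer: 38394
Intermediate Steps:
R(x, K) = 7 - K (R(x, K) = -2 + (9 - K) = 7 - K)
38578 + R(4, (5 - 4)*(6*0 + 5))*(-49 - 43) = 38578 + (7 - (5 - 4)*(6*0 + 5))*(-49 - 43) = 38578 + (7 - (0 + 5))*(-92) = 38578 + (7 - 5)*(-92) = 38578 + 2*(-92) = 38578 - 184 = 38394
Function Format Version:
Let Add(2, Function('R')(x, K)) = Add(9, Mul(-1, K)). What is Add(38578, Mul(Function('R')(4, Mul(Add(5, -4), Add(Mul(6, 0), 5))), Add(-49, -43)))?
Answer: 38394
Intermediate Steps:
Function('R')(x, K) = Add(7, Mul(-1, K)) (Function('R')(x, K) = Add(-2, Add(9, Mul(-1, K))) = Add(7, Mul(-1, K)))
Add(38578, Mul(Function('R')(4, Mul(Add(5, -4), Add(Mul(6, 0), 5))), Add(-49, -43))) = Add(38578, Mul(Add(7, Mul(-1, Mul(Add(5, -4), Add(Mul(6, 0), 5)))), Add(-49, -43))) = Add(38578, Mul(Add(7, Mul(-1, Mul(1, Add(0, 5)))), -92)) = Add(38578, Mul(Add(7, Mul(-1, Mul(1, 5))), -92)) = Add(38578, Mul(Add(7, Mul(-1, 5)), -92)) = Add(38578, Mul(Add(7, -5), -92)) = Add(38578, Mul(2, -92)) = Add(38578, -184) = 38394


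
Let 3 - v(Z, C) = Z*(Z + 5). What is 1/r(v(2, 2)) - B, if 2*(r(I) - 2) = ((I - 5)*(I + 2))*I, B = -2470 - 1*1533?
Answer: 3162369/790 ≈ 4003.0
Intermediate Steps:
v(Z, C) = 3 - Z*(5 + Z) (v(Z, C) = 3 - Z*(Z + 5) = 3 - Z*(5 + Z))
B = -4003 (B = -2470 - 1533 = -4003)
r(I) = 2 + I*(-5 + I)*(2 + I)/2 (r(I) = 2 + (((I - 5)*(I + 2))*I)/2 = 2 + (((-5 + I)*(2 + I))*I)/2 = 2 + (I*(-5 + I)*(2 + I))/2 = 2 + I*(-5 + I)*(2 + I)/2)
1/r(v(2, 2)) - B = 1/(2 + (3 - 1*2² - 5*2)³/2 - 5*(3 - 1*2² - 5*2) - 3*(3 - 1*2² - 5*2)²/2) - 1*(-4003) = 1/(2 + (3 - 1*4 - 10)³/2 - 5*(3 - 1*4 - 10) - 3*(3 - 1*4 - 10)²/2) + 4003 = 1/(2 + (3 - 4 - 10)³/2 - 5*(3 - 4 - 10) - 3*(3 - 4 - 10)²/2) + 4003 = 1/(2 + (½)*(-11)³ - 5*(-11) - 3/2*(-11)²) + 4003 = 1/(2 + (½)*(-1331) + 55 - 3/2*121) + 4003 = 1/(2 - 1331/2 + 55 - 363/2) + 4003 = 1/(-790) + 4003 = -1/790 + 4003 = 3162369/790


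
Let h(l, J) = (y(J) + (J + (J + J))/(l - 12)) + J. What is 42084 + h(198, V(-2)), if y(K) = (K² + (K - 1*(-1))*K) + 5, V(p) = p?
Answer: 1304882/31 ≈ 42093.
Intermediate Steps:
y(K) = 5 + K² + K*(1 + K) (y(K) = (K² + (K + 1)*K) + 5 = (K² + (1 + K)*K) + 5 = (K² + K*(1 + K)) + 5 = 5 + K² + K*(1 + K))
h(l, J) = 5 + 2*J + 2*J² + 3*J/(-12 + l) (h(l, J) = ((5 + J + 2*J²) + (J + (J + J))/(l - 12)) + J = ((5 + J + 2*J²) + (J + 2*J)/(-12 + l)) + J = ((5 + J + 2*J²) + (3*J)/(-12 + l)) + J = ((5 + J + 2*J²) + 3*J/(-12 + l)) + J = (5 + J + 2*J² + 3*J/(-12 + l)) + J = 5 + 2*J + 2*J² + 3*J/(-12 + l))
42084 + h(198, V(-2)) = 42084 + (-60 - 24*(-2)² - 21*(-2) - 2*198 + 198*(5 - 2 + 2*(-2)²))/(-12 + 198) = 42084 + (-60 - 24*4 + 42 - 396 + 198*(5 - 2 + 2*4))/186 = 42084 + (-60 - 96 + 42 - 396 + 198*(5 - 2 + 8))/186 = 42084 + (-60 - 96 + 42 - 396 + 198*11)/186 = 42084 + (-60 - 96 + 42 - 396 + 2178)/186 = 42084 + (1/186)*1668 = 42084 + 278/31 = 1304882/31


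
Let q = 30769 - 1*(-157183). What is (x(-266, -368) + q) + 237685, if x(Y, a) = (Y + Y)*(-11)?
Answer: 431489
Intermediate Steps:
q = 187952 (q = 30769 + 157183 = 187952)
x(Y, a) = -22*Y (x(Y, a) = (2*Y)*(-11) = -22*Y)
(x(-266, -368) + q) + 237685 = (-22*(-266) + 187952) + 237685 = (5852 + 187952) + 237685 = 193804 + 237685 = 431489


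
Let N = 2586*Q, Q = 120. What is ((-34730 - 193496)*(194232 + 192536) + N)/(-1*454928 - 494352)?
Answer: 5516887703/59330 ≈ 92987.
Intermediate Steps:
N = 310320 (N = 2586*120 = 310320)
((-34730 - 193496)*(194232 + 192536) + N)/(-1*454928 - 494352) = ((-34730 - 193496)*(194232 + 192536) + 310320)/(-1*454928 - 494352) = (-228226*386768 + 310320)/(-454928 - 494352) = (-88270513568 + 310320)/(-949280) = -88270203248*(-1/949280) = 5516887703/59330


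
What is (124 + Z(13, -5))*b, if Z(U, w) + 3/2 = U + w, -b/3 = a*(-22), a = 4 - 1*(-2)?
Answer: 51678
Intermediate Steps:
a = 6 (a = 4 + 2 = 6)
b = 396 (b = -18*(-22) = -3*(-132) = 396)
Z(U, w) = -3/2 + U + w (Z(U, w) = -3/2 + (U + w) = -3/2 + U + w)
(124 + Z(13, -5))*b = (124 + (-3/2 + 13 - 5))*396 = (124 + 13/2)*396 = (261/2)*396 = 51678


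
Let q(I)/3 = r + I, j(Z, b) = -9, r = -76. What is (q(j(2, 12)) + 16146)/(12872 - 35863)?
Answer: -15891/22991 ≈ -0.69118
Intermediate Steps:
q(I) = -228 + 3*I (q(I) = 3*(-76 + I) = -228 + 3*I)
(q(j(2, 12)) + 16146)/(12872 - 35863) = ((-228 + 3*(-9)) + 16146)/(12872 - 35863) = ((-228 - 27) + 16146)/(-22991) = (-255 + 16146)*(-1/22991) = 15891*(-1/22991) = -15891/22991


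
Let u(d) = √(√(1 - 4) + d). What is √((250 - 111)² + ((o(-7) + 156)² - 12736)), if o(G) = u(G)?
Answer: √(6585 + (156 + √(-7 + I*√3))²) ≈ 176.13 + 2.366*I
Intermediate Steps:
u(d) = √(d + I*√3) (u(d) = √(√(-3) + d) = √(I*√3 + d) = √(d + I*√3))
o(G) = √(G + I*√3)
√((250 - 111)² + ((o(-7) + 156)² - 12736)) = √((250 - 111)² + ((√(-7 + I*√3) + 156)² - 12736)) = √(139² + ((156 + √(-7 + I*√3))² - 12736)) = √(19321 + (-12736 + (156 + √(-7 + I*√3))²)) = √(6585 + (156 + √(-7 + I*√3))²)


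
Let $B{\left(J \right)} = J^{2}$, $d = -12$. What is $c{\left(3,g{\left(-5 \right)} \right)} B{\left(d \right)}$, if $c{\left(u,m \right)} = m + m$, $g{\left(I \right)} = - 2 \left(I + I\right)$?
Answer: $5760$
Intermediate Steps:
$g{\left(I \right)} = - 4 I$ ($g{\left(I \right)} = - 2 \cdot 2 I = - 4 I$)
$c{\left(u,m \right)} = 2 m$
$c{\left(3,g{\left(-5 \right)} \right)} B{\left(d \right)} = 2 \left(\left(-4\right) \left(-5\right)\right) \left(-12\right)^{2} = 2 \cdot 20 \cdot 144 = 40 \cdot 144 = 5760$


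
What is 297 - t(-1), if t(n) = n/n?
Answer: 296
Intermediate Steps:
t(n) = 1
297 - t(-1) = 297 - 1*1 = 297 - 1 = 296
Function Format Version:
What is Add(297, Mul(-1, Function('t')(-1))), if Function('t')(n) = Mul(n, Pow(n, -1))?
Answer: 296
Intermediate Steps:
Function('t')(n) = 1
Add(297, Mul(-1, Function('t')(-1))) = Add(297, Mul(-1, 1)) = Add(297, -1) = 296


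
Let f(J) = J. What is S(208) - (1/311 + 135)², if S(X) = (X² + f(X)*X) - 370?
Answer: 6570463722/96721 ≈ 67932.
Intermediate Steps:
S(X) = -370 + 2*X² (S(X) = (X² + X*X) - 370 = (X² + X²) - 370 = 2*X² - 370 = -370 + 2*X²)
S(208) - (1/311 + 135)² = (-370 + 2*208²) - (1/311 + 135)² = (-370 + 2*43264) - (1/311 + 135)² = (-370 + 86528) - (41986/311)² = 86158 - 1*1762824196/96721 = 86158 - 1762824196/96721 = 6570463722/96721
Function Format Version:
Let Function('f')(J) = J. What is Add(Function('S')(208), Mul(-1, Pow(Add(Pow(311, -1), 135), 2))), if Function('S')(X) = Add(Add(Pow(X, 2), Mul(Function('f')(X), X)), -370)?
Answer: Rational(6570463722, 96721) ≈ 67932.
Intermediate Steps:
Function('S')(X) = Add(-370, Mul(2, Pow(X, 2))) (Function('S')(X) = Add(Add(Pow(X, 2), Mul(X, X)), -370) = Add(Add(Pow(X, 2), Pow(X, 2)), -370) = Add(Mul(2, Pow(X, 2)), -370) = Add(-370, Mul(2, Pow(X, 2))))
Add(Function('S')(208), Mul(-1, Pow(Add(Pow(311, -1), 135), 2))) = Add(Add(-370, Mul(2, Pow(208, 2))), Mul(-1, Pow(Add(Pow(311, -1), 135), 2))) = Add(Add(-370, Mul(2, 43264)), Mul(-1, Pow(Add(Rational(1, 311), 135), 2))) = Add(Add(-370, 86528), Mul(-1, Pow(Rational(41986, 311), 2))) = Add(86158, Mul(-1, Rational(1762824196, 96721))) = Add(86158, Rational(-1762824196, 96721)) = Rational(6570463722, 96721)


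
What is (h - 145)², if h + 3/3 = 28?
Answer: 13924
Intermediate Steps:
h = 27 (h = -1 + 28 = 27)
(h - 145)² = (27 - 145)² = (-118)² = 13924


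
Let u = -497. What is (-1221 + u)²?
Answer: 2951524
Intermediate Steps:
(-1221 + u)² = (-1221 - 497)² = (-1718)² = 2951524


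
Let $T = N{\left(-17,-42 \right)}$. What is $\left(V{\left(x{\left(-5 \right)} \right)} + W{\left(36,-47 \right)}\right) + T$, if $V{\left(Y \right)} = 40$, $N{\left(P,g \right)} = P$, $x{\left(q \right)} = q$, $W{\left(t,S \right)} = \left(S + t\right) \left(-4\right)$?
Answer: $67$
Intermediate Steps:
$W{\left(t,S \right)} = - 4 S - 4 t$
$T = -17$
$\left(V{\left(x{\left(-5 \right)} \right)} + W{\left(36,-47 \right)}\right) + T = \left(40 - -44\right) - 17 = \left(40 + \left(188 - 144\right)\right) - 17 = \left(40 + 44\right) - 17 = 84 - 17 = 67$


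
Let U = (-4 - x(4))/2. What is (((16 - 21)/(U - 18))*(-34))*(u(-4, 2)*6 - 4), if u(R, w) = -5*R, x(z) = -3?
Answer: -39440/37 ≈ -1065.9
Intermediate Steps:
U = -1/2 (U = (-4 - 1*(-3))/2 = (-4 + 3)*(1/2) = -1*1/2 = -1/2 ≈ -0.50000)
(((16 - 21)/(U - 18))*(-34))*(u(-4, 2)*6 - 4) = (((16 - 21)/(-1/2 - 18))*(-34))*(-5*(-4)*6 - 4) = (-5/(-37/2)*(-34))*(20*6 - 4) = (-5*(-2/37)*(-34))*(120 - 4) = ((10/37)*(-34))*116 = -340/37*116 = -39440/37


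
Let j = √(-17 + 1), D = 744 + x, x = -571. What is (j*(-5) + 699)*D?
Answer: 120927 - 3460*I ≈ 1.2093e+5 - 3460.0*I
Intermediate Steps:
D = 173 (D = 744 - 571 = 173)
j = 4*I (j = √(-16) = 4*I ≈ 4.0*I)
(j*(-5) + 699)*D = ((4*I)*(-5) + 699)*173 = (-20*I + 699)*173 = (699 - 20*I)*173 = 120927 - 3460*I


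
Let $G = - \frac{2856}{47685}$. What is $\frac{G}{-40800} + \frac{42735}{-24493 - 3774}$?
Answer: $- \frac{203781649631}{134791189500} \approx -1.5118$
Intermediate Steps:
$G = - \frac{56}{935}$ ($G = \left(-2856\right) \frac{1}{47685} = - \frac{56}{935} \approx -0.059893$)
$\frac{G}{-40800} + \frac{42735}{-24493 - 3774} = - \frac{56}{935 \left(-40800\right)} + \frac{42735}{-24493 - 3774} = \left(- \frac{56}{935}\right) \left(- \frac{1}{40800}\right) + \frac{42735}{-28267} = \frac{7}{4768500} + 42735 \left(- \frac{1}{28267}\right) = \frac{7}{4768500} - \frac{42735}{28267} = - \frac{203781649631}{134791189500}$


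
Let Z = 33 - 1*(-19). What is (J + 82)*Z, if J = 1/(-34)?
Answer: 72462/17 ≈ 4262.5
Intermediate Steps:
J = -1/34 ≈ -0.029412
Z = 52 (Z = 33 + 19 = 52)
(J + 82)*Z = (-1/34 + 82)*52 = (2787/34)*52 = 72462/17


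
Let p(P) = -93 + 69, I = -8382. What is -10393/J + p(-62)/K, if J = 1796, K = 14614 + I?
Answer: -8101535/1399084 ≈ -5.7906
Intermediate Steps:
K = 6232 (K = 14614 - 8382 = 6232)
p(P) = -24
-10393/J + p(-62)/K = -10393/1796 - 24/6232 = -10393*1/1796 - 24*1/6232 = -10393/1796 - 3/779 = -8101535/1399084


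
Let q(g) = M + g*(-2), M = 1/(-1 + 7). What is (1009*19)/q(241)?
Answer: -115026/2891 ≈ -39.788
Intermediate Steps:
M = ⅙ (M = 1/6 = ⅙ ≈ 0.16667)
q(g) = ⅙ - 2*g (q(g) = ⅙ + g*(-2) = ⅙ - 2*g)
(1009*19)/q(241) = (1009*19)/(⅙ - 2*241) = 19171/(⅙ - 482) = 19171/(-2891/6) = 19171*(-6/2891) = -115026/2891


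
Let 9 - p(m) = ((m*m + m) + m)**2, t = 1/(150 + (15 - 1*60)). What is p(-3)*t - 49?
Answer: -49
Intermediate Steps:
t = 1/105 (t = 1/(150 + (15 - 60)) = 1/(150 - 45) = 1/105 ≈ 0.0095238)
p(m) = 9 - (m**2 + 2*m)**2 (p(m) = 9 - ((m*m + m) + m)**2 = 9 - ((m**2 + m) + m)**2 = 9 - ((m + m**2) + m)**2 = 9 - (m**2 + 2*m)**2)
p(-3)*t - 49 = (9 - 1*(-3)**2*(2 - 3)**2)*(1/105) - 49 = (9 - 1*9*(-1)**2)*(1/105) - 49 = (9 - 1*9*1)*(1/105) - 49 = (9 - 9)*(1/105) - 49 = 0*(1/105) - 49 = 0 - 49 = -49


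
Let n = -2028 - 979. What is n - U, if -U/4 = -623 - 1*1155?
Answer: -10119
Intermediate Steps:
n = -3007
U = 7112 (U = -4*(-623 - 1*1155) = -4*(-623 - 1155) = -4*(-1778) = 7112)
n - U = -3007 - 1*7112 = -3007 - 7112 = -10119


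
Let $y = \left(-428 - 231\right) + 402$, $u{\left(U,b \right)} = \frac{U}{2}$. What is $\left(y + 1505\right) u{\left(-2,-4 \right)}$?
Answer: $-1248$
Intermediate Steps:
$u{\left(U,b \right)} = \frac{U}{2}$ ($u{\left(U,b \right)} = U \frac{1}{2} = \frac{U}{2}$)
$y = -257$ ($y = -659 + 402 = -257$)
$\left(y + 1505\right) u{\left(-2,-4 \right)} = \left(-257 + 1505\right) \frac{1}{2} \left(-2\right) = 1248 \left(-1\right) = -1248$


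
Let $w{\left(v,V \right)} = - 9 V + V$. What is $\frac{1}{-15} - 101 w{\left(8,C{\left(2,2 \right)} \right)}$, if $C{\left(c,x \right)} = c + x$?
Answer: $\frac{48479}{15} \approx 3231.9$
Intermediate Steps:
$w{\left(v,V \right)} = - 8 V$
$\frac{1}{-15} - 101 w{\left(8,C{\left(2,2 \right)} \right)} = \frac{1}{-15} - 101 \left(- 8 \left(2 + 2\right)\right) = - \frac{1}{15} - 101 \left(\left(-8\right) 4\right) = - \frac{1}{15} - -3232 = - \frac{1}{15} + 3232 = \frac{48479}{15}$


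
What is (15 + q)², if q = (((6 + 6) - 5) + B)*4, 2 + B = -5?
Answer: 225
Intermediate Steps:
B = -7 (B = -2 - 5 = -7)
q = 0 (q = (((6 + 6) - 5) - 7)*4 = ((12 - 5) - 7)*4 = (7 - 7)*4 = 0*4 = 0)
(15 + q)² = (15 + 0)² = 15² = 225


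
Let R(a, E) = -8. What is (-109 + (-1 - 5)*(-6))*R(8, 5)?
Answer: 584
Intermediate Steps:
(-109 + (-1 - 5)*(-6))*R(8, 5) = (-109 + (-1 - 5)*(-6))*(-8) = (-109 - 6*(-6))*(-8) = (-109 + 36)*(-8) = -73*(-8) = 584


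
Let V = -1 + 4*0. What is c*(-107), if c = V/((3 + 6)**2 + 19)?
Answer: 107/100 ≈ 1.0700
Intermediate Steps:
V = -1 (V = -1 + 0 = -1)
c = -1/100 (c = -1/((3 + 6)**2 + 19) = -1/(9**2 + 19) = -1/(81 + 19) = -1/100 ≈ -0.010000)
c*(-107) = -1/100*(-107) = 107/100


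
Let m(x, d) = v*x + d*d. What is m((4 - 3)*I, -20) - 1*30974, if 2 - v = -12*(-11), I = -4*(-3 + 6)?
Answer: -29014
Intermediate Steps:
I = -12 (I = -4*3 = -12)
v = -130 (v = 2 - (-12)*(-11) = 2 - 1*132 = 2 - 132 = -130)
m(x, d) = d² - 130*x (m(x, d) = -130*x + d*d = -130*x + d² = d² - 130*x)
m((4 - 3)*I, -20) - 1*30974 = ((-20)² - 130*(4 - 3)*(-12)) - 1*30974 = (400 - 130*(-12)) - 30974 = (400 + 1560) - 30974 = 1960 - 30974 = -29014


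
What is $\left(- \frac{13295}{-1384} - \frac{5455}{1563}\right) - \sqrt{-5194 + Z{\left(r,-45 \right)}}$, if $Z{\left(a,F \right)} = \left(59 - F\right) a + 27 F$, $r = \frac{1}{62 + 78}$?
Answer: $\frac{13230365}{2163192} - \frac{9 i \sqrt{96915}}{35} \approx 6.1161 - 80.052 i$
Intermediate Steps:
$r = \frac{1}{140} \approx 0.0071429$
$Z{\left(a,F \right)} = 27 F + a \left(59 - F\right)$ ($Z{\left(a,F \right)} = a \left(59 - F\right) + 27 F = 27 F + a \left(59 - F\right)$)
$\left(- \frac{13295}{-1384} - \frac{5455}{1563}\right) - \sqrt{-5194 + Z{\left(r,-45 \right)}} = \left(- \frac{13295}{-1384} - \frac{5455}{1563}\right) - \sqrt{-5194 + \left(27 \left(-45\right) + 59 \cdot \frac{1}{140} - \left(-45\right) \frac{1}{140}\right)} = \left(\left(-13295\right) \left(- \frac{1}{1384}\right) - \frac{5455}{1563}\right) - \sqrt{-5194 + \left(-1215 + \frac{59}{140} + \frac{9}{28}\right)} = \left(\frac{13295}{1384} - \frac{5455}{1563}\right) - \sqrt{-5194 - \frac{42499}{35}} = \frac{13230365}{2163192} - \sqrt{- \frac{224289}{35}} = \frac{13230365}{2163192} - \frac{9 i \sqrt{96915}}{35}$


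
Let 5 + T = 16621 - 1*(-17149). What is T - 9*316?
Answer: 30921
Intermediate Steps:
T = 33765 (T = -5 + (16621 - 1*(-17149)) = -5 + (16621 + 17149) = -5 + 33770 = 33765)
T - 9*316 = 33765 - 9*316 = 33765 - 2844 = 30921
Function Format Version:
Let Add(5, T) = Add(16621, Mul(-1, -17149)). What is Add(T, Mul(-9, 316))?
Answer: 30921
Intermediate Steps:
T = 33765 (T = Add(-5, Add(16621, Mul(-1, -17149))) = Add(-5, Add(16621, 17149)) = Add(-5, 33770) = 33765)
Add(T, Mul(-9, 316)) = Add(33765, Mul(-9, 316)) = Add(33765, -2844) = 30921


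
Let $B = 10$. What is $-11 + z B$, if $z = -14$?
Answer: $-151$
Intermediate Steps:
$-11 + z B = -11 - 140 = -151$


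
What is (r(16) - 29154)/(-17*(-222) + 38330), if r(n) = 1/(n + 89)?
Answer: -3061169/4420920 ≈ -0.69243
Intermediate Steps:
r(n) = 1/(89 + n)
(r(16) - 29154)/(-17*(-222) + 38330) = (1/(89 + 16) - 29154)/(-17*(-222) + 38330) = (1/105 - 29154)/(3774 + 38330) = (1/105 - 29154)/42104 = -3061169/105*1/42104 = -3061169/4420920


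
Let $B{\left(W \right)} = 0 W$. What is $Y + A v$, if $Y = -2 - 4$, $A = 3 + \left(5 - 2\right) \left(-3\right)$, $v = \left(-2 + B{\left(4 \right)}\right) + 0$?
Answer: $6$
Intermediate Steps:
$B{\left(W \right)} = 0$
$v = -2$ ($v = \left(-2 + 0\right) + 0 = -2 + 0 = -2$)
$A = -6$ ($A = 3 + 3 \left(-3\right) = 3 - 9 = -6$)
$Y = -6$
$Y + A v = -6 - -12 = -6 + 12 = 6$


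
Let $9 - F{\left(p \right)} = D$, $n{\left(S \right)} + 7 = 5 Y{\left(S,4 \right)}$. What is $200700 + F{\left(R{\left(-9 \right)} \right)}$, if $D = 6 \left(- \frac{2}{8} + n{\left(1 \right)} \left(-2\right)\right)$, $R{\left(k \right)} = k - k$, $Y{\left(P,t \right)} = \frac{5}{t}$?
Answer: $\frac{401403}{2} \approx 2.007 \cdot 10^{5}$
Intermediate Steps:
$R{\left(k \right)} = 0$
$n{\left(S \right)} = - \frac{3}{4}$ ($n{\left(S \right)} = -7 + 5 \cdot \frac{5}{4} = -7 + \frac{25}{4} = - \frac{3}{4}$)
$D = \frac{15}{2}$ ($D = 6 \left(- \frac{2}{8} - - \frac{3}{2}\right) = 6 \left(\left(-2\right) \frac{1}{8} + \frac{3}{2}\right) = 6 \left(- \frac{1}{4} + \frac{3}{2}\right) = 6 \cdot \frac{5}{4} = \frac{15}{2} \approx 7.5$)
$F{\left(p \right)} = \frac{3}{2}$ ($F{\left(p \right)} = 9 - \frac{15}{2} = \frac{3}{2}$)
$200700 + F{\left(R{\left(-9 \right)} \right)} = 200700 + \frac{3}{2} = \frac{401403}{2}$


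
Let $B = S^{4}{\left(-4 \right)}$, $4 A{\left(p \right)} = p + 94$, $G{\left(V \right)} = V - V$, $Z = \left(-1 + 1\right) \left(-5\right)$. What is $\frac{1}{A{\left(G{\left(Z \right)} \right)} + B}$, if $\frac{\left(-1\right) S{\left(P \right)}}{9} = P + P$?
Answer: $\frac{2}{53747759} \approx 3.7211 \cdot 10^{-8}$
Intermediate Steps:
$Z = 0$ ($Z = 0 \left(-5\right) = 0$)
$S{\left(P \right)} = - 18 P$ ($S{\left(P \right)} = - 9 \left(P + P\right) = - 9 \cdot 2 P = - 18 P$)
$G{\left(V \right)} = 0$
$A{\left(p \right)} = \frac{47}{2} + \frac{p}{4}$ ($A{\left(p \right)} = \frac{p + 94}{4} = \frac{94 + p}{4} = \frac{47}{2} + \frac{p}{4}$)
$B = 26873856$ ($B = \left(\left(-18\right) \left(-4\right)\right)^{4} = 72^{4} = 26873856$)
$\frac{1}{A{\left(G{\left(Z \right)} \right)} + B} = \frac{1}{\left(\frac{47}{2} + \frac{1}{4} \cdot 0\right) + 26873856} = \frac{1}{\left(\frac{47}{2} + 0\right) + 26873856} = \frac{1}{\frac{47}{2} + 26873856} = \frac{1}{\frac{53747759}{2}} = \frac{2}{53747759}$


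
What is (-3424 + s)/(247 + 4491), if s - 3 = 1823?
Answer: -799/2369 ≈ -0.33727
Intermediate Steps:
s = 1826 (s = 3 + 1823 = 1826)
(-3424 + s)/(247 + 4491) = (-3424 + 1826)/(247 + 4491) = -1598/4738 = -1598*1/4738 = -799/2369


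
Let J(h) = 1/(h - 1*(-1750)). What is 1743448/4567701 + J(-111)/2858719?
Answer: 8168821770548269/21401690987796141 ≈ 0.38169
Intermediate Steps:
J(h) = 1/(1750 + h) (J(h) = 1/(h + 1750) = 1/(1750 + h))
1743448/4567701 + J(-111)/2858719 = 1743448/4567701 + 1/((1750 - 111)*2858719) = 1743448*(1/4567701) + (1/2858719)/1639 = 1743448/4567701 + (1/1639)*(1/2858719) = 1743448/4567701 + 1/4685440441 = 8168821770548269/21401690987796141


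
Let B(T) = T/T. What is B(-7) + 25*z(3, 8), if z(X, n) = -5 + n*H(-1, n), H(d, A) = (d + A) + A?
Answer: 2876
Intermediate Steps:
B(T) = 1
H(d, A) = d + 2*A (H(d, A) = (A + d) + A = d + 2*A)
z(X, n) = -5 + n*(-1 + 2*n)
B(-7) + 25*z(3, 8) = 1 + 25*(-5 + 8*(-1 + 2*8)) = 1 + 25*(-5 + 8*(-1 + 16)) = 1 + 25*(-5 + 8*15) = 1 + 25*(-5 + 120) = 1 + 25*115 = 1 + 2875 = 2876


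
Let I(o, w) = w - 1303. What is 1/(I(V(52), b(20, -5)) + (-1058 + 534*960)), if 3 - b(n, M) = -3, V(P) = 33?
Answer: 1/510285 ≈ 1.9597e-6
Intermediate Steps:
b(n, M) = 6 (b(n, M) = 3 - 1*(-3) = 3 + 3 = 6)
I(o, w) = -1303 + w
1/(I(V(52), b(20, -5)) + (-1058 + 534*960)) = 1/((-1303 + 6) + (-1058 + 534*960)) = 1/(-1297 + (-1058 + 512640)) = 1/(-1297 + 511582) = 1/510285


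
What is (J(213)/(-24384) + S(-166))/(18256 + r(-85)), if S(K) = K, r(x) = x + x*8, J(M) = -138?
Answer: -674601/71083424 ≈ -0.0094903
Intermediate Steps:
r(x) = 9*x (r(x) = x + 8*x = 9*x)
(J(213)/(-24384) + S(-166))/(18256 + r(-85)) = (-138/(-24384) - 166)/(18256 + 9*(-85)) = (-138*(-1/24384) - 166)/(18256 - 765) = (23/4064 - 166)/17491 = -674601/4064*1/17491 = -674601/71083424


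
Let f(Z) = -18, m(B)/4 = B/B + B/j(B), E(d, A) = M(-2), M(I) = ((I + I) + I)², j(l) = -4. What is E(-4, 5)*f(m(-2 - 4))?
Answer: -648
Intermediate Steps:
M(I) = 9*I² (M(I) = (2*I + I)² = (3*I)² = 9*I²)
E(d, A) = 36 (E(d, A) = 9*(-2)² = 9*4 = 36)
m(B) = 4 - B (m(B) = 4*(B/B + B/(-4)) = 4*(1 + B*(-¼)) = 4*(1 - B/4) = 4 - B)
E(-4, 5)*f(m(-2 - 4)) = 36*(-18) = -648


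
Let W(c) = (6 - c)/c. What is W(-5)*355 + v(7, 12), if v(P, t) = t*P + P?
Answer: -690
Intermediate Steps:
v(P, t) = P + P*t (v(P, t) = P*t + P = P + P*t)
W(c) = (6 - c)/c
W(-5)*355 + v(7, 12) = ((6 - 1*(-5))/(-5))*355 + 7*(1 + 12) = -(6 + 5)/5*355 + 7*13 = -1/5*11*355 + 91 = -11/5*355 + 91 = -781 + 91 = -690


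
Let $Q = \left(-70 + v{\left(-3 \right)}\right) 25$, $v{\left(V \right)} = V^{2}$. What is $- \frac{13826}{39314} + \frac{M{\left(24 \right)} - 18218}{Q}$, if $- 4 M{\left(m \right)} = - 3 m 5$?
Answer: $\frac{345799771}{29976925} \approx 11.536$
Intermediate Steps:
$M{\left(m \right)} = \frac{15 m}{4}$ ($M{\left(m \right)} = - \frac{- 3 m 5}{4} = - \frac{\left(-15\right) m}{4} = \frac{15 m}{4}$)
$Q = -1525$ ($Q = \left(-70 + \left(-3\right)^{2}\right) 25 = \left(-70 + 9\right) 25 = \left(-61\right) 25 = -1525$)
$- \frac{13826}{39314} + \frac{M{\left(24 \right)} - 18218}{Q} = - \frac{13826}{39314} + \frac{\frac{15}{4} \cdot 24 - 18218}{-1525} = \left(-13826\right) \frac{1}{39314} + \left(90 - 18218\right) \left(- \frac{1}{1525}\right) = - \frac{6913}{19657} - - \frac{18128}{1525} = - \frac{6913}{19657} + \frac{18128}{1525} = \frac{345799771}{29976925}$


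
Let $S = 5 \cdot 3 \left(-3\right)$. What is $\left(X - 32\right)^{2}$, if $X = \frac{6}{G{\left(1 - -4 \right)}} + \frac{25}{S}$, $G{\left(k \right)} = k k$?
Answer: $\frac{52867441}{50625} \approx 1044.3$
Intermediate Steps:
$G{\left(k \right)} = k^{2}$
$S = -45$ ($S = 15 \left(-3\right) = -45$)
$X = - \frac{71}{225}$ ($X = \frac{6}{\left(1 - -4\right)^{2}} + \frac{25}{-45} = \frac{6}{\left(1 + 4\right)^{2}} + 25 \left(- \frac{1}{45}\right) = \frac{6}{5^{2}} - \frac{5}{9} = \frac{6}{25} - \frac{5}{9} = - \frac{71}{225} \approx -0.31556$)
$\left(X - 32\right)^{2} = \left(- \frac{71}{225} - 32\right)^{2} = \left(- \frac{7271}{225}\right)^{2} = \frac{52867441}{50625}$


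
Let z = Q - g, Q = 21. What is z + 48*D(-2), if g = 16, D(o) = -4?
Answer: -187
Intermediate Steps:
z = 5 (z = 21 - 1*16 = 21 - 16 = 5)
z + 48*D(-2) = 5 + 48*(-4) = 5 - 192 = -187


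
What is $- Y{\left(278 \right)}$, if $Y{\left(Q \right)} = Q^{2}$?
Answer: $-77284$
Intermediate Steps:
$- Y{\left(278 \right)} = - 278^{2} = \left(-1\right) 77284 = -77284$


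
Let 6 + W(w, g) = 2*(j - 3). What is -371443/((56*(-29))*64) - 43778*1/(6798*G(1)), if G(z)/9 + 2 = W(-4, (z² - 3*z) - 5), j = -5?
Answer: 34372820327/9538518528 ≈ 3.6036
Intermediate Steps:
W(w, g) = -22 (W(w, g) = -6 + 2*(-5 - 3) = -6 + 2*(-8) = -6 - 16 = -22)
G(z) = -216 (G(z) = -18 + 9*(-22) = -18 - 198 = -216)
-371443/((56*(-29))*64) - 43778*1/(6798*G(1)) = -371443/((56*(-29))*64) - 43778/((-216*6798)) = -371443/((-1624*64)) - 43778/(-1468368) = -371443/(-103936) - 43778*(-1/1468368) = -371443*(-1/103936) + 21889/734184 = 371443/103936 + 21889/734184 = 34372820327/9538518528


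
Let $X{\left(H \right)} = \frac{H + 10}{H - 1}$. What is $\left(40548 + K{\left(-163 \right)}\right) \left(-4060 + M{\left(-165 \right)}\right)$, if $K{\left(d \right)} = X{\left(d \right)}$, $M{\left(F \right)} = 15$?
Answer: $- \frac{26899351125}{164} \approx -1.6402 \cdot 10^{8}$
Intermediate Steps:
$X{\left(H \right)} = \frac{10 + H}{-1 + H}$
$K{\left(d \right)} = \frac{10 + d}{-1 + d}$
$\left(40548 + K{\left(-163 \right)}\right) \left(-4060 + M{\left(-165 \right)}\right) = \left(40548 + \frac{10 - 163}{-1 - 163}\right) \left(-4060 + 15\right) = \left(40548 + \frac{1}{-164} \left(-153\right)\right) \left(-4045\right) = \left(40548 - - \frac{153}{164}\right) \left(-4045\right) = \left(40548 + \frac{153}{164}\right) \left(-4045\right) = \frac{6650025}{164} \left(-4045\right) = - \frac{26899351125}{164}$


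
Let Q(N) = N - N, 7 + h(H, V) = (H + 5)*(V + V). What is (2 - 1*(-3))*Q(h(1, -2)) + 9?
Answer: 9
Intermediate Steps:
h(H, V) = -7 + 2*V*(5 + H) (h(H, V) = -7 + (H + 5)*(V + V) = -7 + (5 + H)*(2*V) = -7 + 2*V*(5 + H))
Q(N) = 0
(2 - 1*(-3))*Q(h(1, -2)) + 9 = (2 - 1*(-3))*0 + 9 = (2 + 3)*0 + 9 = 5*0 + 9 = 0 + 9 = 9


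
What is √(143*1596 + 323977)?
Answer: √552205 ≈ 743.10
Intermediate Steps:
√(143*1596 + 323977) = √(228228 + 323977) = √552205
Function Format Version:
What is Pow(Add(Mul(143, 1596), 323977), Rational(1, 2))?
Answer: Pow(552205, Rational(1, 2)) ≈ 743.10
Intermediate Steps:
Pow(Add(Mul(143, 1596), 323977), Rational(1, 2)) = Pow(Add(228228, 323977), Rational(1, 2)) = Pow(552205, Rational(1, 2))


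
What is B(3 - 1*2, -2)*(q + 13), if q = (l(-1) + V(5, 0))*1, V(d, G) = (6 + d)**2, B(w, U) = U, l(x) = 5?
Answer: -278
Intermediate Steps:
q = 126 (q = (5 + (6 + 5)**2)*1 = (5 + 11**2)*1 = (5 + 121)*1 = 126*1 = 126)
B(3 - 1*2, -2)*(q + 13) = -2*(126 + 13) = -2*139 = -278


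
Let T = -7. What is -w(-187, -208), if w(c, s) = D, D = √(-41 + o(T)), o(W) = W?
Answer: -4*I*√3 ≈ -6.9282*I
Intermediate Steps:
D = 4*I*√3 (D = √(-41 - 7) = √(-48) = 4*I*√3 ≈ 6.9282*I)
w(c, s) = 4*I*√3
-w(-187, -208) = -4*I*√3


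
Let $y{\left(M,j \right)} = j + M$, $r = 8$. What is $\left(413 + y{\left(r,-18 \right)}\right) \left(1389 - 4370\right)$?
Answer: $-1201343$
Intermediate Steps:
$y{\left(M,j \right)} = M + j$
$\left(413 + y{\left(r,-18 \right)}\right) \left(1389 - 4370\right) = \left(413 + \left(8 - 18\right)\right) \left(1389 - 4370\right) = \left(413 - 10\right) \left(-2981\right) = 403 \left(-2981\right) = -1201343$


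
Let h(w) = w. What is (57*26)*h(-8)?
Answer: -11856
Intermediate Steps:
(57*26)*h(-8) = (57*26)*(-8) = 1482*(-8) = -11856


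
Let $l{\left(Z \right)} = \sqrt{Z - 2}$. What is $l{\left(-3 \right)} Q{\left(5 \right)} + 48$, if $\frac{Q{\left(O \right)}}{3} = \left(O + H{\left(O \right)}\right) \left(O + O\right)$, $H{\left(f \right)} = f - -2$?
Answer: $48 + 360 i \sqrt{5} \approx 48.0 + 804.98 i$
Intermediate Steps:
$H{\left(f \right)} = 2 + f$ ($H{\left(f \right)} = f + 2 = 2 + f$)
$Q{\left(O \right)} = 6 O \left(2 + 2 O\right)$ ($Q{\left(O \right)} = 3 \left(O + \left(2 + O\right)\right) \left(O + O\right) = 3 \left(2 + 2 O\right) 2 O = 3 \cdot 2 O \left(2 + 2 O\right) = 6 O \left(2 + 2 O\right)$)
$l{\left(Z \right)} = \sqrt{-2 + Z}$
$l{\left(-3 \right)} Q{\left(5 \right)} + 48 = \sqrt{-2 - 3} \cdot 12 \cdot 5 \left(1 + 5\right) + 48 = \sqrt{-5} \cdot 12 \cdot 5 \cdot 6 + 48 = i \sqrt{5} \cdot 360 + 48 = 360 i \sqrt{5} + 48 = 48 + 360 i \sqrt{5}$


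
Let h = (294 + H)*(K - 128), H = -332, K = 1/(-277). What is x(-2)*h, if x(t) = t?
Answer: -2694732/277 ≈ -9728.3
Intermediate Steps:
K = -1/277 ≈ -0.0036101
h = 1347366/277 (h = (294 - 332)*(-1/277 - 128) = -38*(-35457/277) = 1347366/277 ≈ 4864.1)
x(-2)*h = -2*1347366/277 = -2694732/277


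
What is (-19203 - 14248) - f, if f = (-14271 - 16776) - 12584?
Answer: 10180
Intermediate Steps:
f = -43631 (f = -31047 - 12584 = -43631)
(-19203 - 14248) - f = (-19203 - 14248) - 1*(-43631) = -33451 + 43631 = 10180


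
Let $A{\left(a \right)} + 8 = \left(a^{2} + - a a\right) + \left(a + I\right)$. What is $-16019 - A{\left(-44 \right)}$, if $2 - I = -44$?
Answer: $-16013$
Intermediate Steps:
$I = 46$ ($I = 2 - -44 = 2 + 44 = 46$)
$A{\left(a \right)} = 38 + a$ ($A{\left(a \right)} = -8 + \left(\left(a^{2} + - a a\right) + \left(a + 46\right)\right) = -8 + \left(\left(a^{2} - a^{2}\right) + \left(46 + a\right)\right) = -8 + \left(0 + \left(46 + a\right)\right) = -8 + \left(46 + a\right) = 38 + a$)
$-16019 - A{\left(-44 \right)} = -16019 - \left(38 - 44\right) = -16019 - -6 = -16019 + 6 = -16013$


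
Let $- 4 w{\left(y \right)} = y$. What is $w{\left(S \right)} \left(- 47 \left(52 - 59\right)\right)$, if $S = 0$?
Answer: $0$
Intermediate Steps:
$w{\left(y \right)} = - \frac{y}{4}$
$w{\left(S \right)} \left(- 47 \left(52 - 59\right)\right) = \left(- \frac{1}{4}\right) 0 \left(- 47 \left(52 - 59\right)\right) = 0 \left(\left(-47\right) \left(-7\right)\right) = 0 \cdot 329 = 0$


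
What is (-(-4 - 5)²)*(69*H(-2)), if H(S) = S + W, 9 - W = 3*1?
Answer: -22356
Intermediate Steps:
W = 6 (W = 9 - 3 = 6)
H(S) = 6 + S (H(S) = S + 6 = 6 + S)
(-(-4 - 5)²)*(69*H(-2)) = (-(-4 - 5)²)*(69*(6 - 2)) = (-1*(-9)²)*(69*4) = -1*81*276 = -81*276 = -22356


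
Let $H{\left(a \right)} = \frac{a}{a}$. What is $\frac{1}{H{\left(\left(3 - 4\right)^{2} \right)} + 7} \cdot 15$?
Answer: $\frac{15}{8} \approx 1.875$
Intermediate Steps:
$H{\left(a \right)} = 1$
$\frac{1}{H{\left(\left(3 - 4\right)^{2} \right)} + 7} \cdot 15 = \frac{1}{1 + 7} \cdot 15 = \frac{1}{8} \cdot 15 = \frac{15}{8}$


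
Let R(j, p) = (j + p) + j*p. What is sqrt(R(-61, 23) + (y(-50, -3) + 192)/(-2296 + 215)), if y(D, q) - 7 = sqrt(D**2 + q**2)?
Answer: sqrt(-6240752520 - 2081*sqrt(2509))/2081 ≈ 37.962*I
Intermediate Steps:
R(j, p) = j + p + j*p
y(D, q) = 7 + sqrt(D**2 + q**2)
sqrt(R(-61, 23) + (y(-50, -3) + 192)/(-2296 + 215)) = sqrt((-61 + 23 - 61*23) + ((7 + sqrt((-50)**2 + (-3)**2)) + 192)/(-2296 + 215)) = sqrt((-61 + 23 - 1403) + ((7 + sqrt(2500 + 9)) + 192)/(-2081)) = sqrt(-1441 + ((7 + sqrt(2509)) + 192)*(-1/2081)) = sqrt(-1441 + (199 + sqrt(2509))*(-1/2081)) = sqrt(-1441 + (-199/2081 - sqrt(2509)/2081)) = sqrt(-2998920/2081 - sqrt(2509)/2081)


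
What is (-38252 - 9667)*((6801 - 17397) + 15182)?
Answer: -219756534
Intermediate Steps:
(-38252 - 9667)*((6801 - 17397) + 15182) = -47919*(-10596 + 15182) = -47919*4586 = -219756534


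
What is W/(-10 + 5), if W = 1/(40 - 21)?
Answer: -1/95 ≈ -0.010526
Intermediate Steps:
W = 1/19 ≈ 0.052632
W/(-10 + 5) = (1/19)/(-10 + 5) = (1/19)/(-5) = -1/5*1/19 = -1/95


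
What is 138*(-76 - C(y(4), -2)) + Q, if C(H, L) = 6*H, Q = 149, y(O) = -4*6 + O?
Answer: 6221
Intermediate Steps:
y(O) = -24 + O
138*(-76 - C(y(4), -2)) + Q = 138*(-76 - 6*(-24 + 4)) + 149 = 138*(-76 - 6*(-20)) + 149 = 138*(-76 - 1*(-120)) + 149 = 138*(-76 + 120) + 149 = 138*44 + 149 = 6072 + 149 = 6221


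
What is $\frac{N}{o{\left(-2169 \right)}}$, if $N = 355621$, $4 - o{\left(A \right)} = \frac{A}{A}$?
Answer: $\frac{355621}{3} \approx 1.1854 \cdot 10^{5}$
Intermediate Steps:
$o{\left(A \right)} = 3$ ($o{\left(A \right)} = 4 - \frac{A}{A} = 4 - 1 = 3$)
$\frac{N}{o{\left(-2169 \right)}} = \frac{355621}{3}$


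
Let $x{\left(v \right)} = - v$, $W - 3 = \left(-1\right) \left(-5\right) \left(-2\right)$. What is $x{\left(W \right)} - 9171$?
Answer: $-9164$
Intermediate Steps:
$W = -7$ ($W = 3 + \left(-1\right) \left(-5\right) \left(-2\right) = 3 + 5 \left(-2\right) = 3 - 10 = -7$)
$x{\left(W \right)} - 9171 = \left(-1\right) \left(-7\right) - 9171 = 7 - 9171 = -9164$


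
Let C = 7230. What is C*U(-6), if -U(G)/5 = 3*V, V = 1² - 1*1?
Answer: 0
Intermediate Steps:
V = 0 (V = 1 - 1 = 0)
U(G) = 0 (U(G) = -15*0 = -5*0 = 0)
C*U(-6) = 7230*0 = 0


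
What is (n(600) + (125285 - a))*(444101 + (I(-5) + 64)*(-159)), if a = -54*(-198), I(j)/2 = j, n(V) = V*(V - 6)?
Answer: 205124516395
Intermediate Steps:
n(V) = V*(-6 + V)
I(j) = 2*j
a = 10692
(n(600) + (125285 - a))*(444101 + (I(-5) + 64)*(-159)) = (600*(-6 + 600) + (125285 - 1*10692))*(444101 + (2*(-5) + 64)*(-159)) = (600*594 + (125285 - 10692))*(444101 + (-10 + 64)*(-159)) = (356400 + 114593)*(444101 + 54*(-159)) = 470993*(444101 - 8586) = 470993*435515 = 205124516395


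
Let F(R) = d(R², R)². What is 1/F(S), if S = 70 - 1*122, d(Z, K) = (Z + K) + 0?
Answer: 1/7033104 ≈ 1.4218e-7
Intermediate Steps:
d(Z, K) = K + Z (d(Z, K) = (K + Z) + 0 = K + Z)
S = -52 (S = 70 - 122 = -52)
F(R) = (R + R²)²
1/F(S) = 1/((-52)²*(1 - 52)²) = 1/(2704*(-51)²) = 1/(2704*2601) = 1/7033104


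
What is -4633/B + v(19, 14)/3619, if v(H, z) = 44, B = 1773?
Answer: -1517165/583317 ≈ -2.6009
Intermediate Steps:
-4633/B + v(19, 14)/3619 = -4633/1773 + 44/3619 = -4633*1/1773 + 44*(1/3619) = -4633/1773 + 4/329 = -1517165/583317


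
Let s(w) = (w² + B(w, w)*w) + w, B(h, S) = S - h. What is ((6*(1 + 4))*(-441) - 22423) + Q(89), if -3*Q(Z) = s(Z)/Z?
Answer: -35683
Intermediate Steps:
s(w) = w + w² (s(w) = (w² + (w - w)*w) + w = (w² + 0*w) + w = (w² + 0) + w = w² + w = w + w²)
Q(Z) = -⅓ - Z/3 (Q(Z) = -Z*(1 + Z)/(3*Z) = -(1 + Z)/3 = -⅓ - Z/3)
((6*(1 + 4))*(-441) - 22423) + Q(89) = ((6*(1 + 4))*(-441) - 22423) + (-⅓ - ⅓*89) = ((6*5)*(-441) - 22423) + (-⅓ - 89/3) = (30*(-441) - 22423) - 30 = (-13230 - 22423) - 30 = -35653 - 30 = -35683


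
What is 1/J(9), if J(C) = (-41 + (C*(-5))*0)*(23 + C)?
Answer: -1/1312 ≈ -0.00076220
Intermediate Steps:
J(C) = -943 - 41*C (J(C) = (-41 - 5*C*0)*(23 + C) = (-41 + 0)*(23 + C) = -41*(23 + C) = -943 - 41*C)
1/J(9) = 1/(-943 - 41*9) = 1/(-943 - 369) = 1/(-1312) = -1/1312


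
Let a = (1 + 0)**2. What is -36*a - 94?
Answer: -130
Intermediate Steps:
a = 1 (a = 1**2 = 1)
-36*a - 94 = -36*1 - 94 = -36 - 94 = -130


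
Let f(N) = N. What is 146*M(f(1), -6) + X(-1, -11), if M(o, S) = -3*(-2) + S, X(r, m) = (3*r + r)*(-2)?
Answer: 8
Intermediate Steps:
X(r, m) = -8*r (X(r, m) = (4*r)*(-2) = -8*r)
M(o, S) = 6 + S
146*M(f(1), -6) + X(-1, -11) = 146*(6 - 6) - 8*(-1) = 146*0 + 8 = 0 + 8 = 8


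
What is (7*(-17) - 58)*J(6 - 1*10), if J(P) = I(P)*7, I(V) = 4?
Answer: -4956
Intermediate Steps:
J(P) = 28 (J(P) = 4*7 = 28)
(7*(-17) - 58)*J(6 - 1*10) = (7*(-17) - 58)*28 = (-119 - 58)*28 = -177*28 = -4956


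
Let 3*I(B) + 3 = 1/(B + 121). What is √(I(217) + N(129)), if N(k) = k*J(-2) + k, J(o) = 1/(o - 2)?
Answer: √582549/78 ≈ 9.7852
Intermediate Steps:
J(o) = 1/(-2 + o)
I(B) = -1 + 1/(3*(121 + B)) (I(B) = -1 + 1/(3*(B + 121)) = -1 + 1/(3*(121 + B)))
N(k) = 3*k/4 (N(k) = k/(-2 - 2) + k = k/(-4) + k = k*(-¼) + k = -k/4 + k = 3*k/4)
√(I(217) + N(129)) = √((-362/3 - 1*217)/(121 + 217) + (¾)*129) = √((-362/3 - 217)/338 + 387/4) = √((1/338)*(-1013/3) + 387/4) = √(-1013/1014 + 387/4) = √(194183/2028) = √582549/78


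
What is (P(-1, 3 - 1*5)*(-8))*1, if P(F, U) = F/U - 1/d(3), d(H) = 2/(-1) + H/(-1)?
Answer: -28/5 ≈ -5.6000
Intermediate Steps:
d(H) = -2 - H (d(H) = 2*(-1) + H*(-1) = -2 - H)
P(F, U) = ⅕ + F/U (P(F, U) = F/U - 1/(-2 - 1*3) = F/U - 1/(-2 - 3) = F/U - 1/(-5) = F/U - 1*(-⅕) = F/U + ⅕ = ⅕ + F/U)
(P(-1, 3 - 1*5)*(-8))*1 = (((-1 + (3 - 1*5)/5)/(3 - 1*5))*(-8))*1 = (((-1 + (3 - 5)/5)/(3 - 5))*(-8))*1 = (((-1 + (⅕)*(-2))/(-2))*(-8))*1 = (-(-1 - ⅖)/2*(-8))*1 = (-½*(-7/5)*(-8))*1 = ((7/10)*(-8))*1 = -28/5*1 = -28/5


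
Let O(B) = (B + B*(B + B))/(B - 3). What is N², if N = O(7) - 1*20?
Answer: 625/16 ≈ 39.063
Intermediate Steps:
O(B) = (B + 2*B²)/(-3 + B) (O(B) = (B + B*(2*B))/(-3 + B) = (B + 2*B²)/(-3 + B))
N = 25/4 (N = 7*(1 + 2*7)/(-3 + 7) - 1*20 = 7*(1 + 14)/4 - 20 = 7*(¼)*15 - 20 = 105/4 - 20 = 25/4 ≈ 6.2500)
N² = (25/4)² = 625/16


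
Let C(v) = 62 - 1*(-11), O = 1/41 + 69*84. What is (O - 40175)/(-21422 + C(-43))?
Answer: 1409538/875309 ≈ 1.6103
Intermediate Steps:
O = 237637/41 (O = 1/41 + 5796 = 237637/41 ≈ 5796.0)
C(v) = 73 (C(v) = 62 + 11 = 73)
(O - 40175)/(-21422 + C(-43)) = (237637/41 - 40175)/(-21422 + 73) = -1409538/41/(-21349) = -1409538/41*(-1/21349) = 1409538/875309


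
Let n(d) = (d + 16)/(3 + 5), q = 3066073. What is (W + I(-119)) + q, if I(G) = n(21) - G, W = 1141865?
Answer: 33664493/8 ≈ 4.2081e+6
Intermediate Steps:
n(d) = 2 + d/8 (n(d) = (16 + d)/8 = (16 + d)*(1/8) = 2 + d/8)
I(G) = 37/8 - G (I(G) = (2 + (1/8)*21) - G = (2 + 21/8) - G = 37/8 - G)
(W + I(-119)) + q = (1141865 + (37/8 - 1*(-119))) + 3066073 = (1141865 + (37/8 + 119)) + 3066073 = (1141865 + 989/8) + 3066073 = 9135909/8 + 3066073 = 33664493/8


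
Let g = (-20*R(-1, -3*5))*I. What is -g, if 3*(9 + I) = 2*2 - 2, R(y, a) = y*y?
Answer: -500/3 ≈ -166.67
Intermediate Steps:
R(y, a) = y²
I = -25/3 (I = -9 + (2*2 - 2)/3 = -9 + (4 - 2)/3 = -9 + (⅓)*2 = -9 + ⅔ = -25/3 ≈ -8.3333)
g = 500/3 (g = -20*(-1)²*(-25/3) = -20*1*(-25/3) = -20*(-25/3) = 500/3 ≈ 166.67)
-g = -1*500/3 = -500/3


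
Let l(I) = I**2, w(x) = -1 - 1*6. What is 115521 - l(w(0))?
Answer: 115472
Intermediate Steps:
w(x) = -7 (w(x) = -1 - 6 = -7)
115521 - l(w(0)) = 115521 - 1*(-7)**2 = 115521 - 1*49 = 115521 - 49 = 115472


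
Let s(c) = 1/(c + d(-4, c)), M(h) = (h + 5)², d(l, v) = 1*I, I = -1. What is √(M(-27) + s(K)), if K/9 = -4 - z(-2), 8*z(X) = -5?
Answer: 2*√7622619/251 ≈ 21.999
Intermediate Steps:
z(X) = -5/8 (z(X) = (⅛)*(-5) = -5/8)
d(l, v) = -1 (d(l, v) = 1*(-1) = -1)
K = -243/8 (K = 9*(-4 - 1*(-5/8)) = 9*(-4 + 5/8) = 9*(-27/8) = -243/8 ≈ -30.375)
M(h) = (5 + h)²
s(c) = 1/(-1 + c) (s(c) = 1/(c - 1) = 1/(-1 + c))
√(M(-27) + s(K)) = √((5 - 27)² + 1/(-1 - 243/8)) = √((-22)² + 1/(-251/8)) = √(484 - 8/251) = √(121476/251) = 2*√7622619/251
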